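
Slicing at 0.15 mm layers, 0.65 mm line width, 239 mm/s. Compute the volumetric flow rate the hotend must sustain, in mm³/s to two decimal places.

A = 0.15 × 0.65, so 0.0975 mm².
Volumetric flow = 239 × 0.0975 = 23.30 mm³/s.

23.30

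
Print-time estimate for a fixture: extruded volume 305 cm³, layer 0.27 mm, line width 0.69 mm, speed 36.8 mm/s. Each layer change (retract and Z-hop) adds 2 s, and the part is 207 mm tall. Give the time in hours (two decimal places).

Bead cross-section = 0.27 × 0.69 = 0.1863 mm².
Total extruded path = 305000/0.1863 = 1637144.4 mm.
Time extruding: 1637144.4 / 36.8 → 44487.6 s.
Layer count = ceil(207 / 0.27) = 767.
Non-print overhead = 767 × 2 = 1534 s.
Total = 44487.6 + 1534 = 46021.6 s = 12.78 hours.

12.78 hours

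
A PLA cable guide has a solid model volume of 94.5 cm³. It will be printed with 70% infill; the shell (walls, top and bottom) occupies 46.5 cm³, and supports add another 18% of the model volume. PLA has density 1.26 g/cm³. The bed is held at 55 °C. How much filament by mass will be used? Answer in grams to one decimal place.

Infill region = 94.5 − 46.5 = 48 cm³.
Infill deposited = 0.70 × 48 = 33.6 cm³.
Support = 0.18 × 94.5, so 17.01 cm³.
Total extruded: 46.5 + 33.6 + 17.01 → 97.11 cm³.
Mass = 97.11 × 1.26 = 122.3586 g.

122.4 g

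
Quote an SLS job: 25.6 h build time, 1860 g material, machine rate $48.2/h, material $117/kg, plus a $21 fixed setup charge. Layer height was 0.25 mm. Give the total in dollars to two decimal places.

Machine-time cost: 48.2 × 25.6 → $1233.92.
Feedstock cost: 117 × 1860/1000 → $217.62.
Adding setup: 1233.92 + 217.62 + 21 → $1472.54.

$1472.54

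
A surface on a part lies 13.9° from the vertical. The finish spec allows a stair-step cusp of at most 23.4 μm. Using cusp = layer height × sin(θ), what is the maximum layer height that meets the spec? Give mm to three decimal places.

0.097 mm

sin(13.9°) = 0.2402; t_max = 0.0234/0.2402 = 0.097 mm.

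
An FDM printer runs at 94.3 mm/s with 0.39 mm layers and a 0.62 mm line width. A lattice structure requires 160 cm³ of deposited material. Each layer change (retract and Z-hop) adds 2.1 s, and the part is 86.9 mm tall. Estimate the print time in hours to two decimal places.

2.08 hours

Bead cross-section = 0.39 × 0.62 = 0.2418 mm².
Path length: 160000 mm³ / 0.2418 mm² → 661703.9 mm.
Print-move time = 661703.9 / 94.3 = 7017 s.
Number of layers: 86.9 / 0.39 → 223 (rounded up).
Non-print overhead = 223 × 2.1 = 468.3 s.
Altogether 7017 + 468.3 = 7485.3 s, i.e. 2.08 hours.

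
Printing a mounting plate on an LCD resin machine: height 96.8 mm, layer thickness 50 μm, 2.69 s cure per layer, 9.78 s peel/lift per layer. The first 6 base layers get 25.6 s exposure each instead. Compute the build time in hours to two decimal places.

6.74 hours

Number of layers: 96.8 / 0.05 → 1936 (rounded up).
Bottom layers: 6 × (25.6 + 9.78) → 212.28 s.
Regular layers = 1930 × (2.69 + 9.78) = 24067.1 s.
Total = 212.28 + 24067.1 = 24279.38 s = 6.74 hours.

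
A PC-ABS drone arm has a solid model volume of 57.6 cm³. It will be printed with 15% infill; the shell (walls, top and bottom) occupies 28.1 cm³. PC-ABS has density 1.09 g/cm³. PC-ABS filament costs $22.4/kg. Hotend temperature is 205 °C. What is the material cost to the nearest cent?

Interior volume = 57.6 − 28.1 = 29.5 cm³.
Infill deposited = 0.15 × 29.5, so 4.425 cm³.
Total printed volume = 28.1 + 4.425, so 32.525 cm³.
Mass: 32.525 × 1.09 → 35.45225 g.
At $22.4/kg: 35.45225/1000 × 22.4 = $0.79.

$0.79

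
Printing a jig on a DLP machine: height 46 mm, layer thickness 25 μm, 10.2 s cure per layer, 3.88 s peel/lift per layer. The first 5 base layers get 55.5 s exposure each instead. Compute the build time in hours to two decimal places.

7.26 hours

Number of layers: 46 / 0.025 → 1840 (rounded up).
Base layers: 5 × (55.5 + 3.88) → 296.9 s.
Regular layers = 1835 × (10.2 + 3.88) = 25836.8 s.
Sum: 296.9 + 25836.8 = 26133.7 s → 7.26 hours.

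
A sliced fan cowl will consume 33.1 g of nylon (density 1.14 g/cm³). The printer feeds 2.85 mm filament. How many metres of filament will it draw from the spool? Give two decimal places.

Volume = 33.1 g / 1.14 g·cm⁻³ = 29.0351 cm³ = 29035.1 mm³.
A = π r² = π × 1.425² = 6.3794 mm².
Length = 29035.1 / 6.3794 = 4551.38 mm = 4.55 m.

4.55 m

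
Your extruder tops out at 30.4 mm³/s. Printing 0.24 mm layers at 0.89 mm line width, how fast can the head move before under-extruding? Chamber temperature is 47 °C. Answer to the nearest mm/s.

A: 0.24 × 0.89 → 0.2136 mm².
v_max = Q/A = 30.4/0.2136 = 142.32 mm/s → 142 mm/s.

142 mm/s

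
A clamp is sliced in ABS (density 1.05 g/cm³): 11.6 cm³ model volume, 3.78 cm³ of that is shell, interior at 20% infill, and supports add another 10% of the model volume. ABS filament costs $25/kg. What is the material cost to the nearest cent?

Infill region = 11.6 − 3.78 = 7.82 cm³.
Infill deposited = 0.20 × 7.82, so 1.564 cm³.
Support = 0.10 × 11.6 = 1.16 cm³.
Deposited volume = 3.78 + 1.564 + 1.16, so 6.504 cm³.
Mass: 6.504 × 1.05 → 6.8292 g.
At $25/kg: 6.8292/1000 × 25 = $0.17.

$0.17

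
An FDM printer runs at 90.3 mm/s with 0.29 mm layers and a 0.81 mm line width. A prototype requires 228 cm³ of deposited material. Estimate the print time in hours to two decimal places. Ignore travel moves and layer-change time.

Line area: 0.29 × 0.81 → 0.2349 mm².
Total extruded path = 228000/0.2349 = 970625.8 mm.
Time extruding = 970625.8 / 90.3, so 10748.9 s.
That's 10748.9 s → 2.99 hours.

2.99 hours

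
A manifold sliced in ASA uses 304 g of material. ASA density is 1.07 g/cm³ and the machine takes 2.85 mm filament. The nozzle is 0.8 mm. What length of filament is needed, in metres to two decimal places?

44.54 m

Extruded volume: 304/1.07 = 284.1121 cm³ (284112.1 mm³).
A = π r² = π × 1.425² = 6.3794 mm².
L = V/A = 284112.1/6.3794 = 44535.87 mm → 44.54 m.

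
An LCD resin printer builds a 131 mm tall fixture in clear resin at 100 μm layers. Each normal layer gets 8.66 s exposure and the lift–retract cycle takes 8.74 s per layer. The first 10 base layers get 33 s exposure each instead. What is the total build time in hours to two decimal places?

6.40 hours

Layers = ⌈131/0.1⌉ = 1310.
Base layers: 10 × (33 + 8.74) → 417.4 s.
Remaining layers = 1300 × (8.66 + 8.74), so 22620 s.
Sum: 417.4 + 22620 = 23037.4 s → 6.40 hours.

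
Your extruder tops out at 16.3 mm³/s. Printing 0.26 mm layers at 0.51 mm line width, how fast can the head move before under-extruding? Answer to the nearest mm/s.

Bead cross-section: 0.26 × 0.51 → 0.1326 mm².
Max speed = 16.3 / 0.1326 = 122.93 ≈ 123 mm/s.

123 mm/s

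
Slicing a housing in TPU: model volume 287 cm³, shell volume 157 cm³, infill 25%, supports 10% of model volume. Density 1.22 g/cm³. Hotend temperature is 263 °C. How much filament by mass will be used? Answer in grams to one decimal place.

Infill region = 287 − 157, so 130 cm³.
Infill volume: 0.25 × 130 → 32.5 cm³.
Support = 0.10 × 287 = 28.7 cm³.
Total printed volume: 157 + 32.5 + 28.7 → 218.2 cm³.
Mass = 218.2 × 1.22 = 266.204 g.

266.2 g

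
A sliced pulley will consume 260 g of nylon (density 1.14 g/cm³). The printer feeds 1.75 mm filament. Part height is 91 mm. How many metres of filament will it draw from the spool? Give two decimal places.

Extruded volume: 260/1.14 = 228.0702 cm³ (228070.2 mm³).
Cross-section of 1.75 mm filament: π·(1.75/2)² = 2.4053 mm².
Length = 228070.2 / 2.4053 = 94819.86 mm = 94.82 m.

94.82 m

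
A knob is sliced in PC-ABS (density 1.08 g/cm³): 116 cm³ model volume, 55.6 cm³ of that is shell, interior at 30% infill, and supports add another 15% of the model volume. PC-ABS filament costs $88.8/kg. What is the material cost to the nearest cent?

$8.74

Infill region: 116 − 55.6 → 60.4 cm³.
Deposited infill = 0.30 × 60.4 = 18.12 cm³.
Support = 0.15 × 116 = 17.4 cm³.
Deposited volume = 55.6 + 18.12 + 17.4, so 91.12 cm³.
Mass = 91.12 × 1.08, so 98.4096 g.
At $88.8/kg: 98.4096/1000 × 88.8 = $8.74.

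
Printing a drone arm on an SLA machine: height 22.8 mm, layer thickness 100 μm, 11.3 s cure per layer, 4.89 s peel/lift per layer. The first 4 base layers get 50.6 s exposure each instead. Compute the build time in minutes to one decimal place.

64.1 minutes

Number of layers: 22.8 / 0.1 → 228 (rounded up).
Bottom layers = 4 × (50.6 + 4.89), so 221.96 s.
Regular layers = 224 × (11.3 + 4.89), so 3626.56 s.
Total = 221.96 + 3626.56 = 3848.52 s = 64.1 minutes.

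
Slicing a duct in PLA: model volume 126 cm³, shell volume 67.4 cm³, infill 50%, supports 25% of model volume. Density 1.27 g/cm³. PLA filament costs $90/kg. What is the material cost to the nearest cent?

Infill region = 126 − 67.4, so 58.6 cm³.
Infill volume = 0.50 × 58.6 = 29.3 cm³.
Support = 0.25 × 126 = 31.5 cm³.
Total extruded: 67.4 + 29.3 + 31.5 → 128.2 cm³.
Mass = 128.2 × 1.27 = 162.814 g.
At $90/kg: 162.814/1000 × 90 = $14.65.

$14.65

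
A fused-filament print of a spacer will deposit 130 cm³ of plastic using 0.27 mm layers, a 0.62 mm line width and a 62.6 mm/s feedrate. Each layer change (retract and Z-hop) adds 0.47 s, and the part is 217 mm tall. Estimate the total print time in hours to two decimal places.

3.55 hours

Bead cross-section = 0.27 × 0.62, so 0.1674 mm².
Toolpath length = 130 cm³ / 0.1674 mm² = 130000 / 0.1674 = 776583 mm.
Print-move time: 776583 / 62.6 → 12405.5 s.
Number of layers: 217 / 0.27 → 804 (rounded up).
Layer-change overhead: 804 × 0.47 → 377.88 s.
Altogether 12405.5 + 377.88 = 12783.38 s, i.e. 3.55 hours.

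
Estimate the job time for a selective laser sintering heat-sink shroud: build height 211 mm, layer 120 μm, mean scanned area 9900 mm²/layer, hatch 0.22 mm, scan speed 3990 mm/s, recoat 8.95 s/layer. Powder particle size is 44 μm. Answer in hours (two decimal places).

9.88 hours

Layer count = ceil(211 / 0.12) = 1759.
Hatch length per layer: 9900 / 0.22 → 45000 mm.
Per-layer scan time = 45000 / 3990 = 11.2782 s.
Time per layer = 11.2782 + 8.95, so 20.2282 s.
1759 layers × 20.2282 s/layer = 35581.4038 s, i.e. 9.88 hours.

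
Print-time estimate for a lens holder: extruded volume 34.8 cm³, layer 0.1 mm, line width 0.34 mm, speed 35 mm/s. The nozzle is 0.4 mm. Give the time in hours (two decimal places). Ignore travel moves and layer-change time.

8.12 hours

Line area = 0.1 × 0.34, so 0.034 mm².
Toolpath length = 34.8 cm³ / 0.034 mm² = 34800 / 0.034 = 1023529.4 mm.
Extrusion time = 1023529.4 / 35 = 29243.7 s.
In the requested units: 29243.7 s = 8.12 hours.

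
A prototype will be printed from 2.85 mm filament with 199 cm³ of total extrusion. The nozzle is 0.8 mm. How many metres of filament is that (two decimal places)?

Cross-section of 2.85 mm filament: π·(2.85/2)² = 6.3794 mm².
L = 199000 mm³ / 6.3794 mm² = 31194.16 mm, i.e. 31.19 m.

31.19 m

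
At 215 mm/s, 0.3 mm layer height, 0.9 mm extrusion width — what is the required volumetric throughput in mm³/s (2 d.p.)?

58.05

Bead cross-section = 0.3 × 0.9, so 0.27 mm².
Volumetric flow = 215 × 0.27 = 58.05 mm³/s.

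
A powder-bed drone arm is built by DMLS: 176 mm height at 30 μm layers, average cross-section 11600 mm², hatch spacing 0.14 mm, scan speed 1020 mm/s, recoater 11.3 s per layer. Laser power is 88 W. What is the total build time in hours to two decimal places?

150.80 hours

Number of layers: 176 / 0.03 → 5867 (rounded up).
Scan path per layer = 11600 / 0.14, so 82857.1 mm.
Scan time per layer = 82857.1 / 1020, so 81.2325 s.
Layer cycle: 81.2325 + 11.3 → 92.5325 s.
Build time = 5867 × 92.5325 = 542888.1775 s = 150.80 hours.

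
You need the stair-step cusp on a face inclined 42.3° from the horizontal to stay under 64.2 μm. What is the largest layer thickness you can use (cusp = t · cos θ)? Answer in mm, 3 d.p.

0.087 mm

t = h_c / cos θ = 0.0642 / 0.7396 = 0.087 mm.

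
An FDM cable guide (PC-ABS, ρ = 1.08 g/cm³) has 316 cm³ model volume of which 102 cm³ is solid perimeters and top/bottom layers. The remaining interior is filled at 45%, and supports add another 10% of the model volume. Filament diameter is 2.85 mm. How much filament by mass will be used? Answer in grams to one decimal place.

Interior volume = 316 − 102, so 214 cm³.
Infill volume = 0.45 × 214, so 96.3 cm³.
Support = 0.10 × 316 = 31.6 cm³.
Total extruded = 102 + 96.3 + 31.6, so 229.9 cm³.
Mass: 229.9 × 1.08 → 248.292 g.

248.3 g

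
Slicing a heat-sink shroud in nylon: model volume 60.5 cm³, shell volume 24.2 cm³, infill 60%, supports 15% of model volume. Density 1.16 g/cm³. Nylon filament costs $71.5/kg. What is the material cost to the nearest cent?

Infill region = 60.5 − 24.2 = 36.3 cm³.
Infill volume = 0.60 × 36.3 = 21.78 cm³.
Support: 0.15 × 60.5 → 9.075 cm³.
Deposited volume = 24.2 + 21.78 + 9.075 = 55.055 cm³.
Mass: 55.055 × 1.16 → 63.8638 g.
At $71.5/kg: 63.8638/1000 × 71.5 = $4.57.

$4.57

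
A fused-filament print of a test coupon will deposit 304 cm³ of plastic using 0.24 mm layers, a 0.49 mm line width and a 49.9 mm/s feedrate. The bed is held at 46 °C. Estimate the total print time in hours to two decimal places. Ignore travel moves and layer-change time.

14.39 hours

Extrusion cross-section = 0.24 × 0.49, so 0.1176 mm².
Total extruded path = 304000/0.1176 = 2585034 mm.
Print-move time = 2585034 / 49.9 = 51804.3 s.
Converting: 51804.3 s = 14.39 hours.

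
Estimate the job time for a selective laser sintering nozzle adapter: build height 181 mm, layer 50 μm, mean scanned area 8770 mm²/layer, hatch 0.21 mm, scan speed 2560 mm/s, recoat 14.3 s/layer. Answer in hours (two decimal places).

Layers = ⌈181/0.05⌉ = 3620.
Per-layer scan distance = 8770 / 0.21, so 41761.9 mm.
Laser time per layer = 41761.9 / 2560, so 16.3132 s.
Per-layer time = 16.3132 + 14.3, so 30.6132 s.
Build time = 3620 × 30.6132 = 110819.784 s = 30.78 hours.

30.78 hours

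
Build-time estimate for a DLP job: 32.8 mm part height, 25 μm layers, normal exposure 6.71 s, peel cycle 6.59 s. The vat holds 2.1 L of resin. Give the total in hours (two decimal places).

Layer count = ceil(32.8 / 0.025) = 1312.
Per-layer time: 6.71 + 6.59 → 13.3 s.
Build time: 1312 × 13.3 s = 17449.6 s, i.e. 4.85 hours.

4.85 hours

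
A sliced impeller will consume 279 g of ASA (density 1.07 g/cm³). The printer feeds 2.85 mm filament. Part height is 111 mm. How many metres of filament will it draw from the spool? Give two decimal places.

40.87 m

Volume = 279 g / 1.07 g·cm⁻³ = 260.7477 cm³ = 260747.7 mm³.
A = π r² = π × 1.425² = 6.3794 mm².
L = V/A = 260747.7/6.3794 = 40873.39 mm → 40.87 m.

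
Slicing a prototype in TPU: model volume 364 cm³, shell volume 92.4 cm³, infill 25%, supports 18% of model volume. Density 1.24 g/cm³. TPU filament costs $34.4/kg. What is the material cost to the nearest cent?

Interior volume = 364 − 92.4 = 271.6 cm³.
Infill volume = 0.25 × 271.6 = 67.9 cm³.
Support = 0.18 × 364, so 65.52 cm³.
Total printed volume = 92.4 + 67.9 + 65.52 = 225.82 cm³.
Mass = 225.82 × 1.24 = 280.0168 g.
Cost = 280.0168 g / 1000 × $34.4/kg = $9.63.

$9.63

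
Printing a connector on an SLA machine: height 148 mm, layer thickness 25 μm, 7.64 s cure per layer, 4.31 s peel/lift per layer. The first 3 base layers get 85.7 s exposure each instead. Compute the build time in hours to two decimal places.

Layer count = ceil(148 / 0.025) = 5920.
Base layers = 3 × (85.7 + 4.31) = 270.03 s.
Regular layers = 5917 × (7.64 + 4.31) = 70708.15 s.
Sum: 270.03 + 70708.15 = 70978.18 s → 19.72 hours.

19.72 hours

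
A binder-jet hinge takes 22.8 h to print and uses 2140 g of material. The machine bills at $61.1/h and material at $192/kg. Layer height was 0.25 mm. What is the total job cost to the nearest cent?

$1803.96

Machine-time cost = 61.1 × 22.8 = $1393.08.
Material charge = 192 × 2140/1000 = $410.88.
Job cost: 1393.08 + 410.88 = $1803.96.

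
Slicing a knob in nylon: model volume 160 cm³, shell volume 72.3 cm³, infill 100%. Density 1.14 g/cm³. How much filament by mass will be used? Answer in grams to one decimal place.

182.4 g

Volume inside the shell = 160 − 72.3, so 87.7 cm³.
Infill deposited = 1.00 × 87.7 = 87.7 cm³.
Total extruded: 72.3 + 87.7 → 160 cm³.
Mass = 160 × 1.14 = 182.4 g.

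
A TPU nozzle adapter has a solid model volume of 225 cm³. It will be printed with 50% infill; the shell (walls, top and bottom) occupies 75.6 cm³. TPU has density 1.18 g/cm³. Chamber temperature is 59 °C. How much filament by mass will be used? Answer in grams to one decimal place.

177.4 g

Interior volume: 225 − 75.6 → 149.4 cm³.
Deposited infill = 0.50 × 149.4 = 74.7 cm³.
Total printed volume: 75.6 + 74.7 → 150.3 cm³.
Mass = 150.3 × 1.18 = 177.354 g.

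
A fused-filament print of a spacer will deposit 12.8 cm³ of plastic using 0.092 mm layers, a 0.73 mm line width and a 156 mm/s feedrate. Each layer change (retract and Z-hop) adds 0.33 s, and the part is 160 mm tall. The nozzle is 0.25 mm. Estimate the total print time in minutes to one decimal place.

29.9 minutes

Extrusion cross-section = 0.092 × 0.73 = 0.06716 mm².
Path length: 12800 mm³ / 0.06716 mm² → 190589.6 mm.
Time extruding: 190589.6 / 156 → 1221.7 s.
Layer count = ceil(160 / 0.092) = 1740.
Layer-change overhead: 1740 × 0.33 → 574.2 s.
Total = 1221.7 + 574.2 = 1795.9 s = 29.9 minutes.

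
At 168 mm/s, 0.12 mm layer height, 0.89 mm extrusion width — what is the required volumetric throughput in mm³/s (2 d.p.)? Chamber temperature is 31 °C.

17.94

Extrusion cross-section = 0.12 × 0.89, so 0.1068 mm².
Q = v·A = 168 × 0.1068 = 17.94 mm³/s.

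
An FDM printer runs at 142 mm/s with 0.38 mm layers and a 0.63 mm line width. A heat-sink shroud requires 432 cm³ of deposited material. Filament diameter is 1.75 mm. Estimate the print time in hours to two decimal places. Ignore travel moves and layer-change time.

3.53 hours

Bead cross-section = 0.38 × 0.63 = 0.2394 mm².
Total extruded path = 432000/0.2394 = 1804511.3 mm.
Time extruding = 1804511.3 / 142 = 12707.8 s.
In the requested units: 12707.8 s = 3.53 hours.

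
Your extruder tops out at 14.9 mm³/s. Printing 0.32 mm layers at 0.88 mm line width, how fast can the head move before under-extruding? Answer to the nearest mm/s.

53 mm/s

Extrusion cross-section = 0.32 × 0.88, so 0.2816 mm².
Max speed = 14.9 / 0.2816 = 52.91 ≈ 53 mm/s.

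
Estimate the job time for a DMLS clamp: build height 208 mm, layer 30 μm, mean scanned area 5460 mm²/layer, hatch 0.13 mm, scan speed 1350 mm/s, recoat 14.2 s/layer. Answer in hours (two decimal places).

Layers = ⌈208/0.03⌉ = 6934.
Scan path per layer: 5460 / 0.13 → 42000 mm.
Scan time per layer: 42000 / 1350 → 31.1111 s.
Per-layer time: 31.1111 + 14.2 → 45.3111 s.
6934 layers × 45.3111 s/layer = 314187.1674 s, i.e. 87.27 hours.

87.27 hours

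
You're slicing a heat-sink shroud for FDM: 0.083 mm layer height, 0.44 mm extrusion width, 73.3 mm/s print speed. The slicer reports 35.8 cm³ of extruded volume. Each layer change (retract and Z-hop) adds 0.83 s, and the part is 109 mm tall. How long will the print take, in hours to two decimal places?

4.02 hours

Line area: 0.083 × 0.44 → 0.03652 mm².
Path length: 35800 mm³ / 0.03652 mm² → 980284.8 mm.
Print-move time = 980284.8 / 73.3 = 13373.6 s.
Layers = ⌈109/0.083⌉ = 1314.
Z-hop total: 1314 × 0.83 → 1090.62 s.
Total = 13373.6 + 1090.62 = 14464.22 s = 4.02 hours.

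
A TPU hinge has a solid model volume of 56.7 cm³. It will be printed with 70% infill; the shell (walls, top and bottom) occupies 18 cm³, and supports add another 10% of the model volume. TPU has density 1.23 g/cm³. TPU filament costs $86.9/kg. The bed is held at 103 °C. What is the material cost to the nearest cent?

$5.43

Infill region: 56.7 − 18 → 38.7 cm³.
Infill deposited = 0.70 × 38.7, so 27.09 cm³.
Support: 0.10 × 56.7 → 5.67 cm³.
Total printed volume = 18 + 27.09 + 5.67 = 50.76 cm³.
Mass = 50.76 × 1.23, so 62.4348 g.
Cost = 62.4348 g / 1000 × $86.9/kg = $5.43.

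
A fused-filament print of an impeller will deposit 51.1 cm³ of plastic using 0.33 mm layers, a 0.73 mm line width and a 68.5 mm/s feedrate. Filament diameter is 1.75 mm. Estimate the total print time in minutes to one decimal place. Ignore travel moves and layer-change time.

51.6 minutes

Line area = 0.33 × 0.73, so 0.2409 mm².
Path length: 51100 mm³ / 0.2409 mm² → 212121.2 mm.
Print-move time: 212121.2 / 68.5 → 3096.7 s.
That's 3096.7 s → 51.6 minutes.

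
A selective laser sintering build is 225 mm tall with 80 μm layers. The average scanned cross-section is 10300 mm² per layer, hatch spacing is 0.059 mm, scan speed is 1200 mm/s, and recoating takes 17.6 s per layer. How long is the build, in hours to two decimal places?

127.43 hours

Number of layers: 225 / 0.08 → 2813 (rounded up).
Scan path per layer = 10300 / 0.059, so 174576.3 mm.
Scan time per layer = 174576.3 / 1200 = 145.4803 s.
Time per layer = 145.4803 + 17.6, so 163.0803 s.
Build time = 2813 × 163.0803 = 458744.8839 s = 127.43 hours.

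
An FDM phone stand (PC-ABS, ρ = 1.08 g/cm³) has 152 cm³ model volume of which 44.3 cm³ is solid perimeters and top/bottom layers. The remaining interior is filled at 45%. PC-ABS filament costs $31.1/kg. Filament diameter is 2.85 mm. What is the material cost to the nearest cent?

Volume inside the shell = 152 − 44.3 = 107.7 cm³.
Infill deposited: 0.45 × 107.7 → 48.465 cm³.
Total printed volume = 44.3 + 48.465 = 92.765 cm³.
Mass = 92.765 × 1.08 = 100.1862 g.
At $31.1/kg: 100.1862/1000 × 31.1 = $3.12.

$3.12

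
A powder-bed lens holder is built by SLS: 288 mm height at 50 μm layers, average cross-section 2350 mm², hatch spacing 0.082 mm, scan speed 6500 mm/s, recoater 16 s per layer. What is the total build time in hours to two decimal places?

Layers = ⌈288/0.05⌉ = 5760.
Scan path per layer = 2350 / 0.082 = 28658.5 mm.
Per-layer scan time: 28658.5 / 6500 → 4.409 s.
Per-layer time = 4.409 + 16 = 20.409 s.
Build time = 5760 × 20.409 = 117555.84 s = 32.65 hours.

32.65 hours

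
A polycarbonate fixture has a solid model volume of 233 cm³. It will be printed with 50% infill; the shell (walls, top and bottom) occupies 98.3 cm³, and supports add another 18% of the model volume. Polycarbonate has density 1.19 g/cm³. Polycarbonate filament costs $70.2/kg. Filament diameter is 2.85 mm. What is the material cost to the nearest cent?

Volume inside the shell: 233 − 98.3 → 134.7 cm³.
Infill volume: 0.50 × 134.7 → 67.35 cm³.
Support = 0.18 × 233 = 41.94 cm³.
Total printed volume = 98.3 + 67.35 + 41.94 = 207.59 cm³.
Mass = 207.59 × 1.19, so 247.0321 g.
At $70.2/kg: 247.0321/1000 × 70.2 = $17.34.

$17.34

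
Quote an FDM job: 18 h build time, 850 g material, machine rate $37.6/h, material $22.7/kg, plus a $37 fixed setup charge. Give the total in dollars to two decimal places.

Time charge: 37.6 × 18 → $676.80.
Feedstock cost = 22.7 × 850/1000 = $19.295.
Total = 676.80 + 19.295 + 37 = 733.095 ≈ $733.10.

$733.10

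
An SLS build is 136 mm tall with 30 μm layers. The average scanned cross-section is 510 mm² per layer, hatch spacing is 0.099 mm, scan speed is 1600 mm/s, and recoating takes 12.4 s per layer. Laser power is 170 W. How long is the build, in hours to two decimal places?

19.67 hours

Layers = ⌈136/0.03⌉ = 4534.
Scan path per layer: 510 / 0.099 → 5151.5 mm.
Laser time per layer: 5151.5 / 1600 → 3.2197 s.
Layer cycle = 3.2197 + 12.4 = 15.6197 s.
4534 layers × 15.6197 s/layer = 70819.7198 s, i.e. 19.67 hours.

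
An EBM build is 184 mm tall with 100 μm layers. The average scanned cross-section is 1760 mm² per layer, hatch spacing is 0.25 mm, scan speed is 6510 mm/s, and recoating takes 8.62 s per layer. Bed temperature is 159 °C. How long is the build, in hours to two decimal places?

Number of layers: 184 / 0.1 → 1840 (rounded up).
Scan path per layer = 1760 / 0.25, so 7040 mm.
Scan time per layer = 7040 / 6510, so 1.0814 s.
Time per layer = 1.0814 + 8.62, so 9.7014 s.
Total: 1840 × 9.7014 s = 17850.576 s → 4.96 hours.

4.96 hours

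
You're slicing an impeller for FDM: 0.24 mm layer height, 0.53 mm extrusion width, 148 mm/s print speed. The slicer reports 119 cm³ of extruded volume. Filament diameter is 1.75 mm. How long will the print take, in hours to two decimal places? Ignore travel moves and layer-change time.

Bead cross-section = 0.24 × 0.53 = 0.1272 mm².
Total extruded path = 119000/0.1272 = 935534.6 mm.
Print-move time: 935534.6 / 148 → 6321.2 s.
In the requested units: 6321.2 s = 1.76 hours.

1.76 hours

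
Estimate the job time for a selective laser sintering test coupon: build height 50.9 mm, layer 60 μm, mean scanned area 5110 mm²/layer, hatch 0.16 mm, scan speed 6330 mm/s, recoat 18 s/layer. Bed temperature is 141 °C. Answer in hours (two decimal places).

Layers = ⌈50.9/0.06⌉ = 849.
Scan path per layer = 5110 / 0.16, so 31937.5 mm.
Per-layer scan time = 31937.5 / 6330, so 5.0454 s.
Per-layer time = 5.0454 + 18 = 23.0454 s.
Total: 849 × 23.0454 s = 19565.5446 s → 5.43 hours.

5.43 hours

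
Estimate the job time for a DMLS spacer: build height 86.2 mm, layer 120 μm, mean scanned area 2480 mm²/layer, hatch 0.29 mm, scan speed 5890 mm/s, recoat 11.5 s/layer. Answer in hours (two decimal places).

Number of layers: 86.2 / 0.12 → 719 (rounded up).
Hatch length per layer = 2480 / 0.29, so 8551.7 mm.
Per-layer scan time = 8551.7 / 5890, so 1.4519 s.
Per-layer time = 1.4519 + 11.5 = 12.9519 s.
Build time = 719 × 12.9519 = 9312.4161 s = 2.59 hours.

2.59 hours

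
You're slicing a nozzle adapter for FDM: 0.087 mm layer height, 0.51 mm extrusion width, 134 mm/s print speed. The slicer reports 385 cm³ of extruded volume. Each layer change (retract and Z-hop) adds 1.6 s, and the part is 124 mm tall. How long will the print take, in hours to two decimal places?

18.62 hours

Bead cross-section: 0.087 × 0.51 → 0.04437 mm².
Toolpath length = 385 cm³ / 0.04437 mm² = 385000 / 0.04437 = 8677034 mm.
Extrusion time = 8677034 / 134, so 64754 s.
Number of layers: 124 / 0.087 → 1426 (rounded up).
Z-hop total = 1426 × 1.6, so 2281.6 s.
Total = 64754 + 2281.6 = 67035.6 s = 18.62 hours.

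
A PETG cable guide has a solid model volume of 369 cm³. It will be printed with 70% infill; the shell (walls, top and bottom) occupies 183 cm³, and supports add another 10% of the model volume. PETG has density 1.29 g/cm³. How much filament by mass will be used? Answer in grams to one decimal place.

451.6 g

Interior volume: 369 − 183 → 186 cm³.
Deposited infill: 0.70 × 186 → 130.2 cm³.
Support = 0.10 × 369, so 36.9 cm³.
Total extruded: 183 + 130.2 + 36.9 → 350.1 cm³.
Mass = 350.1 × 1.29 = 451.629 g.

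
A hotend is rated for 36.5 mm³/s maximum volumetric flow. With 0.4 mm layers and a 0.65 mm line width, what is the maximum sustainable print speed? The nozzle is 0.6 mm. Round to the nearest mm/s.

Bead cross-section = 0.4 × 0.65, so 0.26 mm².
v_max = Q/A = 36.5/0.26 = 140.38 mm/s → 140 mm/s.

140 mm/s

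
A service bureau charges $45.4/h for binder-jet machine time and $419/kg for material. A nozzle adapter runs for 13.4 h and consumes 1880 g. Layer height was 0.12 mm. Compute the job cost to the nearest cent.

Time charge = 45.4 × 13.4 = $608.36.
Material cost = 419 × 1880/1000 = $787.72.
Total = 608.36 + 787.72 = $1396.08.

$1396.08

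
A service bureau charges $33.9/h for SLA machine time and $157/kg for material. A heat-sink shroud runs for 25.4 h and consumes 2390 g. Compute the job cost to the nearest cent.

$1236.29

Machine-time cost = 33.9 × 25.4, so $861.06.
Feedstock cost = 157 × 2390/1000, so $375.23.
Total = 861.06 + 375.23 = $1236.29.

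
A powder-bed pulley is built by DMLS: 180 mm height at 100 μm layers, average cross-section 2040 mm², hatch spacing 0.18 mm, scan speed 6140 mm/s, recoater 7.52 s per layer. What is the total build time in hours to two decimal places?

Layers = ⌈180/0.1⌉ = 1800.
Hatch length per layer = 2040 / 0.18 = 11333.3 mm.
Laser time per layer: 11333.3 / 6140 → 1.8458 s.
Per-layer time: 1.8458 + 7.52 → 9.3658 s.
Build time = 1800 × 9.3658 = 16858.44 s = 4.68 hours.

4.68 hours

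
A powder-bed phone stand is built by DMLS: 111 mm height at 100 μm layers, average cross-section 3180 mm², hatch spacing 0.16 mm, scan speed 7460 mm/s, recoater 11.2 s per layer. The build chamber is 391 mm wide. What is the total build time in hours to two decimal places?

4.27 hours

Layer count = ceil(111 / 0.1) = 1110.
Scan path per layer = 3180 / 0.16 = 19875 mm.
Laser time per layer: 19875 / 7460 → 2.6642 s.
Per-layer time = 2.6642 + 11.2 = 13.8642 s.
Total: 1110 × 13.8642 s = 15389.262 s → 4.27 hours.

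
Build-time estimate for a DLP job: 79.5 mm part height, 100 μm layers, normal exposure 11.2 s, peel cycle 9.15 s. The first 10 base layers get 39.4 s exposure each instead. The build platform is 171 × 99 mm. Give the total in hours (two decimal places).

Layers = ⌈79.5/0.1⌉ = 795.
Base layers = 10 × (39.4 + 9.15), so 485.5 s.
Remaining layers: 785 × (11.2 + 9.15) → 15974.75 s.
Total = 485.5 + 15974.75 = 16460.25 s = 4.57 hours.

4.57 hours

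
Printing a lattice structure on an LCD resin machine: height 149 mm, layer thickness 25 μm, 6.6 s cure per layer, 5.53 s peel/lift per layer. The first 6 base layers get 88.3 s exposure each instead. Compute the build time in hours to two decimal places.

Layers = ⌈149/0.025⌉ = 5960.
Bottom layers: 6 × (88.3 + 5.53) → 562.98 s.
Normal layers: 5954 × (6.6 + 5.53) → 72222.02 s.
Sum: 562.98 + 72222.02 = 72785 s → 20.22 hours.

20.22 hours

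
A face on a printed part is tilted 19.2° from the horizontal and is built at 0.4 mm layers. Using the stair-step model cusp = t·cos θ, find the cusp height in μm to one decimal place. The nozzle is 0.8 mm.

h_c = t·cos θ = 0.4 × 0.9444 = 0.37776 mm (377.8 μm).

377.8 μm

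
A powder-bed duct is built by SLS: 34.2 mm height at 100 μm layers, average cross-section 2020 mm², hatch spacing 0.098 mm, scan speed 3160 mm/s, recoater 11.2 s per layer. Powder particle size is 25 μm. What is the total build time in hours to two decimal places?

1.68 hours

Layer count = ceil(34.2 / 0.1) = 342.
Hatch length per layer: 2020 / 0.098 → 20612.2 mm.
Scan time per layer = 20612.2 / 3160, so 6.5228 s.
Per-layer time = 6.5228 + 11.2 = 17.7228 s.
Total: 342 × 17.7228 s = 6061.1976 s → 1.68 hours.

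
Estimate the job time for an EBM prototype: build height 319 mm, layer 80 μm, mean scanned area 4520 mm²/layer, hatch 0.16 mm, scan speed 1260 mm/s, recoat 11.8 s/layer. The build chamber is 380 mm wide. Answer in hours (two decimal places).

37.91 hours

Layer count = ceil(319 / 0.08) = 3988.
Scan path per layer = 4520 / 0.16 = 28250 mm.
Per-layer scan time = 28250 / 1260 = 22.4206 s.
Layer cycle: 22.4206 + 11.8 → 34.2206 s.
Build time = 3988 × 34.2206 = 136471.7528 s = 37.91 hours.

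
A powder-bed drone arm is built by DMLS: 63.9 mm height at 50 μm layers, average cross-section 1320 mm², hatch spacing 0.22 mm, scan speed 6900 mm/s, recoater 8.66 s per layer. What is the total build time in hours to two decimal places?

3.38 hours

Layer count = ceil(63.9 / 0.05) = 1278.
Per-layer scan distance: 1320 / 0.22 → 6000 mm.
Laser time per layer = 6000 / 6900, so 0.8696 s.
Layer cycle: 0.8696 + 8.66 → 9.5296 s.
Total: 1278 × 9.5296 s = 12178.8288 s → 3.38 hours.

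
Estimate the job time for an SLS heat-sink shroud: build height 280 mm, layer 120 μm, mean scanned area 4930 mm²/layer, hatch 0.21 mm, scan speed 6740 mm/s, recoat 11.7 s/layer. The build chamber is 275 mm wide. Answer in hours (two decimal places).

Layers = ⌈280/0.12⌉ = 2334.
Scan path per layer = 4930 / 0.21 = 23476.2 mm.
Scan time per layer = 23476.2 / 6740, so 3.4831 s.
Layer cycle = 3.4831 + 11.7, so 15.1831 s.
2334 layers × 15.1831 s/layer = 35437.3554 s, i.e. 9.84 hours.

9.84 hours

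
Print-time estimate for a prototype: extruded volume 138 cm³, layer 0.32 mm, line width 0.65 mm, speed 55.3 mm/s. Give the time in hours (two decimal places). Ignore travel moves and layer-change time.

Line area = 0.32 × 0.65 = 0.208 mm².
Toolpath length = 138 cm³ / 0.208 mm² = 138000 / 0.208 = 663461.5 mm.
Time extruding = 663461.5 / 55.3 = 11997.5 s.
11997.5 s = 3.33 hours.

3.33 hours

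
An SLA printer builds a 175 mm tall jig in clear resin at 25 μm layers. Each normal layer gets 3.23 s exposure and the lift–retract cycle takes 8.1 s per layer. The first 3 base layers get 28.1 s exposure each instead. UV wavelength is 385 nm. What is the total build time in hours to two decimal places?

22.05 hours

Layers = ⌈175/0.025⌉ = 7000.
Bottom layers = 3 × (28.1 + 8.1) = 108.6 s.
Regular layers = 6997 × (3.23 + 8.1) = 79276.01 s.
Sum: 108.6 + 79276.01 = 79384.61 s → 22.05 hours.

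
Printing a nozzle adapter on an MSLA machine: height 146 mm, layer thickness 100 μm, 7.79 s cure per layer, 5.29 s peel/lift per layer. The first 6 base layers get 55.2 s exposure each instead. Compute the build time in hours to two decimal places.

Number of layers: 146 / 0.1 → 1460 (rounded up).
Base layers = 6 × (55.2 + 5.29) = 362.94 s.
Regular layers = 1454 × (7.79 + 5.29), so 19018.32 s.
Sum: 362.94 + 19018.32 = 19381.26 s → 5.38 hours.

5.38 hours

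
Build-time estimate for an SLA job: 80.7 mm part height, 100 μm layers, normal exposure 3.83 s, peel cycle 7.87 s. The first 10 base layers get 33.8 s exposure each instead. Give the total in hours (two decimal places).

2.71 hours

Layer count = ceil(80.7 / 0.1) = 807.
Bottom layers: 10 × (33.8 + 7.87) → 416.7 s.
Remaining layers = 797 × (3.83 + 7.87), so 9324.9 s.
Sum: 416.7 + 9324.9 = 9741.6 s → 2.71 hours.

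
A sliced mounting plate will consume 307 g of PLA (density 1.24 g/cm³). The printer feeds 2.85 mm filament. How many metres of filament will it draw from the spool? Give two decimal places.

Extruded volume: 307/1.24 = 247.5806 cm³ (247580.6 mm³).
Cross-section of 2.85 mm filament: π·(2.85/2)² = 6.3794 mm².
L = V/A = 247580.6/6.3794 = 38809.39 mm → 38.81 m.

38.81 m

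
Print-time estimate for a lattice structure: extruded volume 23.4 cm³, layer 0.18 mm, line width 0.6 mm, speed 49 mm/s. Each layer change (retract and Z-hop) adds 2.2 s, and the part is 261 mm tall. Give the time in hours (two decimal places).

Line area = 0.18 × 0.6 = 0.108 mm².
Path length: 23400 mm³ / 0.108 mm² → 216666.7 mm.
Time extruding: 216666.7 / 49 → 4421.8 s.
Layers = ⌈261/0.18⌉ = 1450.
Layer-change overhead = 1450 × 2.2 = 3190 s.
Total = 4421.8 + 3190 = 7611.8 s = 2.11 hours.

2.11 hours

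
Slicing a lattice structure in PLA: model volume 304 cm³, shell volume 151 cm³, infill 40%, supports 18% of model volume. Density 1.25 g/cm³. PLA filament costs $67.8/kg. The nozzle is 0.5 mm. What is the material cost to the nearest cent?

$22.62

Infill region: 304 − 151 → 153 cm³.
Infill volume = 0.40 × 153 = 61.2 cm³.
Support = 0.18 × 304, so 54.72 cm³.
Deposited volume: 151 + 61.2 + 54.72 → 266.92 cm³.
Mass = 266.92 × 1.25, so 333.65 g.
At $67.8/kg: 333.65/1000 × 67.8 = $22.62.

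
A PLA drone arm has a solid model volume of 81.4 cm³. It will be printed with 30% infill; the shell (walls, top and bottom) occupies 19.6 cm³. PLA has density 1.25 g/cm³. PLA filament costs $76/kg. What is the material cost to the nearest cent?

$3.62

Volume inside the shell = 81.4 − 19.6, so 61.8 cm³.
Infill volume = 0.30 × 61.8 = 18.54 cm³.
Total printed volume = 19.6 + 18.54, so 38.14 cm³.
Mass = 38.14 × 1.25, so 47.675 g.
Cost = 47.675 g / 1000 × $76/kg = $3.62.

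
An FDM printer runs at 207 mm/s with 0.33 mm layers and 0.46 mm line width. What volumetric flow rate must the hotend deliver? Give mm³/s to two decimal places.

31.42

Bead cross-section = 0.33 × 0.46, so 0.1518 mm².
Q = v·A = 207 × 0.1518 = 31.42 mm³/s.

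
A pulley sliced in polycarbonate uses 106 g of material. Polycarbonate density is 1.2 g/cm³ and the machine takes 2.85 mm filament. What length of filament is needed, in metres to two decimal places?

13.85 m

Extruded volume: 106/1.2 = 88.3333 cm³ (88333.3 mm³).
Cross-section of 2.85 mm filament: π·(2.85/2)² = 6.3794 mm².
Length = 88333.3 / 6.3794 = 13846.65 mm = 13.85 m.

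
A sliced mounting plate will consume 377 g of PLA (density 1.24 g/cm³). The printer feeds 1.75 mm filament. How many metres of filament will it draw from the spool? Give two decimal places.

Extruded volume: 377/1.24 = 304.0323 cm³ (304032.3 mm³).
A = π r² = π × 0.875² = 2.4053 mm².
Length = 304032.3 / 2.4053 = 126400.99 mm = 126.40 m.

126.40 m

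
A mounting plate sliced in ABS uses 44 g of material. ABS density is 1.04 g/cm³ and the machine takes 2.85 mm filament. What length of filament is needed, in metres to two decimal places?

6.63 m

Extruded volume: 44/1.04 = 42.3077 cm³ (42307.7 mm³).
A = π r² = π × 1.425² = 6.3794 mm².
L = V/A = 42307.7/6.3794 = 6631.92 mm → 6.63 m.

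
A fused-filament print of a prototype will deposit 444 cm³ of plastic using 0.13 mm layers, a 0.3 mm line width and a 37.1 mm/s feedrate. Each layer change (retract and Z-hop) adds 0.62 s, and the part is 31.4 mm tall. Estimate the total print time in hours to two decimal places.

85.28 hours

Extrusion cross-section = 0.13 × 0.3, so 0.039 mm².
Path length: 444000 mm³ / 0.039 mm² → 11384615.4 mm.
Time extruding = 11384615.4 / 37.1 = 306862.9 s.
Layers = ⌈31.4/0.13⌉ = 242.
Layer-change overhead: 242 × 0.62 → 150.04 s.
Total = 306862.9 + 150.04 = 307012.94 s = 85.28 hours.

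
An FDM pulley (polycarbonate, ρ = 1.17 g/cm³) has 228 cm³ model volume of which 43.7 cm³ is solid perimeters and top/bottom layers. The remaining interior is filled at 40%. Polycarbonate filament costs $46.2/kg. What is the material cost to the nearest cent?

Infill region = 228 − 43.7, so 184.3 cm³.
Infill volume = 0.40 × 184.3 = 73.72 cm³.
Total extruded = 43.7 + 73.72 = 117.42 cm³.
Mass = 117.42 × 1.17, so 137.3814 g.
Cost = 137.3814 g / 1000 × $46.2/kg = $6.35.

$6.35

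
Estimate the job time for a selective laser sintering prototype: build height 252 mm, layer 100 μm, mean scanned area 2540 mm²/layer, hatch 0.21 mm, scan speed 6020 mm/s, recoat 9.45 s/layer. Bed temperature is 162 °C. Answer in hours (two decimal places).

8.02 hours

Layer count = ceil(252 / 0.1) = 2520.
Per-layer scan distance: 2540 / 0.21 → 12095.2 mm.
Per-layer scan time = 12095.2 / 6020 = 2.0092 s.
Per-layer time: 2.0092 + 9.45 → 11.4592 s.
Build time = 2520 × 11.4592 = 28877.184 s = 8.02 hours.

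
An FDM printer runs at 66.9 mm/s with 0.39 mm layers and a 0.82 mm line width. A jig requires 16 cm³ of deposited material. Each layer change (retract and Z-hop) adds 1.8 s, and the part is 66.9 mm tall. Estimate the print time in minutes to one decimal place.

17.6 minutes

Extrusion cross-section = 0.39 × 0.82 = 0.3198 mm².
Path length: 16000 mm³ / 0.3198 mm² → 50031.3 mm.
Print-move time: 50031.3 / 66.9 → 747.9 s.
Number of layers: 66.9 / 0.39 → 172 (rounded up).
Non-print overhead: 172 × 1.8 → 309.6 s.
Altogether 747.9 + 309.6 = 1057.5 s, i.e. 17.6 minutes.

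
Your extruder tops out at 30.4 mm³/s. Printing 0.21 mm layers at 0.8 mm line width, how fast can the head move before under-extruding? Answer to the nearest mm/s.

181 mm/s

Bead cross-section: 0.21 × 0.8 → 0.168 mm².
v_max = Q/A = 30.4/0.168 = 180.95 mm/s → 181 mm/s.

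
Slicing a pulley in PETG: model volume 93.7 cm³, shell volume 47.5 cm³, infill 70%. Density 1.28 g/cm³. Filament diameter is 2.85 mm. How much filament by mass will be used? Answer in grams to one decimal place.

Interior volume: 93.7 − 47.5 → 46.2 cm³.
Infill deposited: 0.70 × 46.2 → 32.34 cm³.
Deposited volume = 47.5 + 32.34, so 79.84 cm³.
Mass: 79.84 × 1.28 → 102.1952 g.

102.2 g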